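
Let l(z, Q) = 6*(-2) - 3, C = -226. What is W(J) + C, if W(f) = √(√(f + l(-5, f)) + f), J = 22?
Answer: -226 + √(22 + √7) ≈ -221.04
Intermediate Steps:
l(z, Q) = -15 (l(z, Q) = -12 - 3 = -15)
W(f) = √(f + √(-15 + f)) (W(f) = √(√(f - 15) + f) = √(√(-15 + f) + f) = √(f + √(-15 + f)))
W(J) + C = √(22 + √(-15 + 22)) - 226 = √(22 + √7) - 226 = -226 + √(22 + √7)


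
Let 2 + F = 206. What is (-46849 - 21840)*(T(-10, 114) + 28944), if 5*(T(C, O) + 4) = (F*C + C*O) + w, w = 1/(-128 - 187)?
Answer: -3062073124511/1575 ≈ -1.9442e+9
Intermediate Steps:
F = 204 (F = -2 + 206 = 204)
w = -1/315 (w = 1/(-315) = -1/315 ≈ -0.0031746)
T(C, O) = -6301/1575 + 204*C/5 + C*O/5 (T(C, O) = -4 + ((204*C + C*O) - 1/315)/5 = -4 + (-1/315 + 204*C + C*O)/5 = -4 + (-1/1575 + 204*C/5 + C*O/5) = -6301/1575 + 204*C/5 + C*O/5)
(-46849 - 21840)*(T(-10, 114) + 28944) = (-46849 - 21840)*((-6301/1575 + (204/5)*(-10) + (⅕)*(-10)*114) + 28944) = -68689*((-6301/1575 - 408 - 228) + 28944) = -68689*(-1008001/1575 + 28944) = -68689*44578799/1575 = -3062073124511/1575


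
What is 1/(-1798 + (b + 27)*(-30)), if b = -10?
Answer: -1/2308 ≈ -0.00043328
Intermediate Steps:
1/(-1798 + (b + 27)*(-30)) = 1/(-1798 + (-10 + 27)*(-30)) = 1/(-1798 + 17*(-30)) = 1/(-1798 - 510) = 1/(-2308) = -1/2308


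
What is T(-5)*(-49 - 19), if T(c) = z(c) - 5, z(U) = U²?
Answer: -1360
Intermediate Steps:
T(c) = -5 + c² (T(c) = c² - 5 = -5 + c²)
T(-5)*(-49 - 19) = (-5 + (-5)²)*(-49 - 19) = (-5 + 25)*(-68) = 20*(-68) = -1360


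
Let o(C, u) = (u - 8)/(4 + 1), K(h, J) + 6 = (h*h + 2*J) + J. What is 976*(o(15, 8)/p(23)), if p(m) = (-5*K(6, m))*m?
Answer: 0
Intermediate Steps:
K(h, J) = -6 + h**2 + 3*J (K(h, J) = -6 + ((h*h + 2*J) + J) = -6 + ((h**2 + 2*J) + J) = -6 + (h**2 + 3*J) = -6 + h**2 + 3*J)
o(C, u) = -8/5 + u/5 (o(C, u) = (-8 + u)/5 = (-8 + u)*(1/5) = -8/5 + u/5)
p(m) = m*(-150 - 15*m) (p(m) = (-5*(-6 + 6**2 + 3*m))*m = (-5*(-6 + 36 + 3*m))*m = (-5*(30 + 3*m))*m = (-150 - 15*m)*m = m*(-150 - 15*m))
976*(o(15, 8)/p(23)) = 976*((-8/5 + (1/5)*8)/((-15*23*(10 + 23)))) = 976*((-8/5 + 8/5)/((-15*23*33))) = 976*(0/(-11385)) = 976*(0*(-1/11385)) = 976*0 = 0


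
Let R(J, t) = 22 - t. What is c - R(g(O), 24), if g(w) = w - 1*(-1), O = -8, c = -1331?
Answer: -1329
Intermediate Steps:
g(w) = 1 + w (g(w) = w + 1 = 1 + w)
c - R(g(O), 24) = -1331 - (22 - 1*24) = -1331 - (22 - 24) = -1331 - 1*(-2) = -1331 + 2 = -1329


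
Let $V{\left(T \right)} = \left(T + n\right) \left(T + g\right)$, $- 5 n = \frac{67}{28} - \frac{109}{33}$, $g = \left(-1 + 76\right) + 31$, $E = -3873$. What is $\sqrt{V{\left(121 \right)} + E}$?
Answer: $\frac{\sqrt{126120440985}}{2310} \approx 153.74$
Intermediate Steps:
$g = 106$ ($g = 75 + 31 = 106$)
$n = \frac{841}{4620}$ ($n = - \frac{\frac{67}{28} - \frac{109}{33}}{5} = \left(- \frac{1}{5}\right) \left(- \frac{841}{924}\right) = \frac{841}{4620} \approx 0.18203$)
$V{\left(T \right)} = \left(106 + T\right) \left(\frac{841}{4620} + T\right)$ ($V{\left(T \right)} = \left(T + \frac{841}{4620}\right) \left(T + 106\right) = \left(\frac{841}{4620} + T\right) \left(106 + T\right) = \left(106 + T\right) \left(\frac{841}{4620} + T\right)$)
$\sqrt{V{\left(121 \right)} + E} = \sqrt{\left(\frac{44573}{2310} + 121^{2} + \frac{490561}{4620} \cdot 121\right) - 3873} = \sqrt{\left(\frac{44573}{2310} + 14641 + \frac{5396171}{420}\right) - 3873} = \sqrt{\frac{127088447}{4620} - 3873} = \sqrt{\frac{109195187}{4620}} = \frac{\sqrt{126120440985}}{2310}$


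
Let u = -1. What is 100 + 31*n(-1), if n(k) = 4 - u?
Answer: 255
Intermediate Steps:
n(k) = 5 (n(k) = 4 - 1*(-1) = 4 + 1 = 5)
100 + 31*n(-1) = 100 + 31*5 = 100 + 155 = 255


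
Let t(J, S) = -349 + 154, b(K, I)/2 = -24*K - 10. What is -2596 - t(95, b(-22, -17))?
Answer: -2401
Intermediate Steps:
b(K, I) = -20 - 48*K (b(K, I) = 2*(-24*K - 10) = 2*(-10 - 24*K) = -20 - 48*K)
t(J, S) = -195
-2596 - t(95, b(-22, -17)) = -2596 - 1*(-195) = -2596 + 195 = -2401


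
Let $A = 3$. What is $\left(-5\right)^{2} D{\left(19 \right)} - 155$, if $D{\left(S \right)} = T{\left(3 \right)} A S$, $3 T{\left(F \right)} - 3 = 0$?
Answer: $1270$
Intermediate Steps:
$T{\left(F \right)} = 1$ ($T{\left(F \right)} = 1 + \frac{1}{3} \cdot 0 = 1 + 0 = 1$)
$D{\left(S \right)} = 3 S$ ($D{\left(S \right)} = 1 \cdot 3 S = 3 S$)
$\left(-5\right)^{2} D{\left(19 \right)} - 155 = \left(-5\right)^{2} \cdot 3 \cdot 19 - 155 = 25 \cdot 57 - 155 = 1425 - 155 = 1270$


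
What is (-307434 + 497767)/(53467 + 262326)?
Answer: 190333/315793 ≈ 0.60271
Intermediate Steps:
(-307434 + 497767)/(53467 + 262326) = 190333/315793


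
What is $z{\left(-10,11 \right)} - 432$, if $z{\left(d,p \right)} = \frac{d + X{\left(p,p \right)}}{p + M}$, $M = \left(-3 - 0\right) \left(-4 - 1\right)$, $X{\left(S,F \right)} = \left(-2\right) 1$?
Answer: $- \frac{5622}{13} \approx -432.46$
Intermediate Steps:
$X{\left(S,F \right)} = -2$
$M = 15$ ($M = \left(-3 + \left(-3 + 3\right)\right) \left(-5\right) = \left(-3 + 0\right) \left(-5\right) = \left(-3\right) \left(-5\right) = 15$)
$z{\left(d,p \right)} = \frac{-2 + d}{15 + p}$ ($z{\left(d,p \right)} = \frac{d - 2}{p + 15} = \frac{-2 + d}{15 + p}$)
$z{\left(-10,11 \right)} - 432 = \frac{-2 - 10}{15 + 11} - 432 = \frac{1}{26} \left(-12\right) - 432 = - \frac{6}{13} - 432 = - \frac{5622}{13}$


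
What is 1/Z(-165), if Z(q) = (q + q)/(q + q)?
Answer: 1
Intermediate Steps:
Z(q) = 1 (Z(q) = (2*q)/((2*q)) = (2*q)*(1/(2*q)) = 1)
1/Z(-165) = 1/1 = 1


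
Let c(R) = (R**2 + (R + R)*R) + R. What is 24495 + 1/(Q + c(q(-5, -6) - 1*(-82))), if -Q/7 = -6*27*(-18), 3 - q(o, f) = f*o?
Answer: 276352589/11282 ≈ 24495.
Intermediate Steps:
q(o, f) = 3 - f*o
c(R) = R + 3*R**2 (c(R) = (R**2 + (2*R)*R) + R = (R**2 + 2*R**2) + R = 3*R**2 + R = R + 3*R**2)
Q = -20412 (Q = -7*(-6*27)*(-18) = -(-1134)*(-18) = -7*2916 = -20412)
24495 + 1/(Q + c(q(-5, -6) - 1*(-82))) = 24495 + 1/(-20412 + ((3 - 1*(-6)*(-5)) - 1*(-82))*(1 + 3*((3 - 1*(-6)*(-5)) - 1*(-82)))) = 24495 + 1/(-20412 + ((3 - 30) + 82)*(1 + 3*((3 - 30) + 82))) = 24495 + 1/(-20412 + (-27 + 82)*(1 + 3*(-27 + 82))) = 24495 + 1/(-20412 + 55*(1 + 3*55)) = 24495 + 1/(-20412 + 55*(1 + 165)) = 24495 + 1/(-20412 + 55*166) = 24495 + 1/(-20412 + 9130) = 24495 + 1/(-11282) = 24495 - 1/11282 = 276352589/11282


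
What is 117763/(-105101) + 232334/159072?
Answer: 2842869899/8359313136 ≈ 0.34008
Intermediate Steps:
117763/(-105101) + 232334/159072 = 117763*(-1/105101) + 232334*(1/159072) = -117763/105101 + 116167/79536 = 2842869899/8359313136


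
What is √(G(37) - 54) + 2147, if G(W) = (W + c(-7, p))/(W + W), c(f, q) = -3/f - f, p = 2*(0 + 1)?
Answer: 2147 + I*√14328398/518 ≈ 2147.0 + 7.3075*I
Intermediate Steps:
p = 2 (p = 2*1 = 2)
c(f, q) = -f - 3/f
G(W) = (52/7 + W)/(2*W) (G(W) = (W + (-1*(-7) - 3/(-7)))/(W + W) = (W + (7 - 3*(-⅐)))/((2*W)) = (W + (7 + 3/7))*(1/(2*W)) = (W + 52/7)*(1/(2*W)) = (52/7 + W)*(1/(2*W)) = (52/7 + W)/(2*W))
√(G(37) - 54) + 2147 = √((1/14)*(52 + 7*37)/37 - 54) + 2147 = √((1/14)*(1/37)*(52 + 259) - 54) + 2147 = √((1/14)*(1/37)*311 - 54) + 2147 = √(311/518 - 54) + 2147 = √(-27661/518) + 2147 = I*√14328398/518 + 2147 = 2147 + I*√14328398/518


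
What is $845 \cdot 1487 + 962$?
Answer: $1257477$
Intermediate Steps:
$845 \cdot 1487 + 962 = 1256515 + 962 = 1257477$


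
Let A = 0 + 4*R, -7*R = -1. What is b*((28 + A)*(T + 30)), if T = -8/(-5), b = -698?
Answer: -4411360/7 ≈ -6.3019e+5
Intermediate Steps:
R = 1/7 (R = -1/7*(-1) = 1/7 ≈ 0.14286)
A = 4/7 (A = 0 + 4*(1/7) = 0 + 4/7 = 4/7 ≈ 0.57143)
T = 8/5 (T = -8*(-1/5) = 8/5 ≈ 1.6000)
b*((28 + A)*(T + 30)) = -698*(28 + 4/7)*(8/5 + 30) = -139600*158/(7*5) = -698*6320/7 = -4411360/7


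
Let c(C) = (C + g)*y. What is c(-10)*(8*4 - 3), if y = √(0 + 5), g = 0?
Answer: -290*√5 ≈ -648.46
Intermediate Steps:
y = √5 ≈ 2.2361
c(C) = C*√5 (c(C) = (C + 0)*√5 = C*√5)
c(-10)*(8*4 - 3) = (-10*√5)*(8*4 - 3) = (-10*√5)*(32 - 3) = -10*√5*29 = -290*√5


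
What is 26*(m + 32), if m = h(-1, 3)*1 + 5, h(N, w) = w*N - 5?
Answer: 754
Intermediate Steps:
h(N, w) = -5 + N*w (h(N, w) = N*w - 5 = -5 + N*w)
m = -3 (m = (-5 - 1*3)*1 + 5 = (-5 - 3)*1 + 5 = -8*1 + 5 = -8 + 5 = -3)
26*(m + 32) = 26*(-3 + 32) = 26*29 = 754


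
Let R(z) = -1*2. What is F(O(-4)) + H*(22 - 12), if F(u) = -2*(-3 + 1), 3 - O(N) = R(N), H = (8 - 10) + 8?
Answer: 64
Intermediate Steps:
H = 6 (H = -2 + 8 = 6)
R(z) = -2
O(N) = 5 (O(N) = 3 - 1*(-2) = 3 + 2 = 5)
F(u) = 4 (F(u) = -2*(-2) = 4)
F(O(-4)) + H*(22 - 12) = 4 + 6*(22 - 12) = 4 + 6*10 = 4 + 60 = 64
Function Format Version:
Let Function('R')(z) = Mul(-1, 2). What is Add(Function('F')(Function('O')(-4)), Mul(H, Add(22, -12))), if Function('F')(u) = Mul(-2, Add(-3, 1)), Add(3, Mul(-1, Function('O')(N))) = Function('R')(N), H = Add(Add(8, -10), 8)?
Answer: 64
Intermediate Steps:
H = 6 (H = Add(-2, 8) = 6)
Function('R')(z) = -2
Function('O')(N) = 5 (Function('O')(N) = Add(3, Mul(-1, -2)) = Add(3, 2) = 5)
Function('F')(u) = 4 (Function('F')(u) = Mul(-2, -2) = 4)
Add(Function('F')(Function('O')(-4)), Mul(H, Add(22, -12))) = Add(4, Mul(6, Add(22, -12))) = Add(4, Mul(6, 10)) = Add(4, 60) = 64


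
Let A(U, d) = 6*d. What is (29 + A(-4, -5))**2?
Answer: 1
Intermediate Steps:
(29 + A(-4, -5))**2 = (29 + 6*(-5))**2 = (29 - 30)**2 = (-1)**2 = 1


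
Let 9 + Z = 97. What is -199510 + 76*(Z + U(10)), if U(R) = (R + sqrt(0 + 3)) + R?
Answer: -191302 + 76*sqrt(3) ≈ -1.9117e+5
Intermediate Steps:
Z = 88 (Z = -9 + 97 = 88)
U(R) = sqrt(3) + 2*R (U(R) = (R + sqrt(3)) + R = sqrt(3) + 2*R)
-199510 + 76*(Z + U(10)) = -199510 + 76*(88 + (sqrt(3) + 2*10)) = -199510 + 76*(88 + (sqrt(3) + 20)) = -199510 + 76*(88 + (20 + sqrt(3))) = -199510 + 76*(108 + sqrt(3)) = -199510 + (8208 + 76*sqrt(3)) = -191302 + 76*sqrt(3)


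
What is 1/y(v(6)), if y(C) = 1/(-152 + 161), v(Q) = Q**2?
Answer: 9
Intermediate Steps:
y(C) = 1/9
1/y(v(6)) = 1/(1/9) = 9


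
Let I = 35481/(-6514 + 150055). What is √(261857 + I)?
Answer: √599479068080982/47847 ≈ 511.72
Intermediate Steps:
I = 11827/47847 (I = 35481/143541 = 35481*(1/143541) = 11827/47847 ≈ 0.24718)
√(261857 + I) = √(261857 + 11827/47847) = √(12529083706/47847) = √599479068080982/47847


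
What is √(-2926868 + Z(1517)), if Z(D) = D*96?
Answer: 2*I*√695309 ≈ 1667.7*I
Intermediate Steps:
Z(D) = 96*D
√(-2926868 + Z(1517)) = √(-2926868 + 96*1517) = √(-2926868 + 145632) = √(-2781236) = 2*I*√695309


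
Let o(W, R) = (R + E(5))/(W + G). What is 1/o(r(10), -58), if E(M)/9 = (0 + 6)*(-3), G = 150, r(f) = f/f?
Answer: -151/220 ≈ -0.68636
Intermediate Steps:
r(f) = 1
E(M) = -162 (E(M) = 9*((0 + 6)*(-3)) = 9*(6*(-3)) = 9*(-18) = -162)
o(W, R) = (-162 + R)/(150 + W) (o(W, R) = (R - 162)/(W + 150) = (-162 + R)/(150 + W))
1/o(r(10), -58) = 1/((-162 - 58)/(150 + 1)) = 1/(-220/151) = -151/220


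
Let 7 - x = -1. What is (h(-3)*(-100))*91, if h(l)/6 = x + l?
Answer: -273000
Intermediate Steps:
x = 8 (x = 7 - 1*(-1) = 7 + 1 = 8)
h(l) = 48 + 6*l (h(l) = 6*(8 + l) = 48 + 6*l)
(h(-3)*(-100))*91 = ((48 + 6*(-3))*(-100))*91 = ((48 - 18)*(-100))*91 = (30*(-100))*91 = -3000*91 = -273000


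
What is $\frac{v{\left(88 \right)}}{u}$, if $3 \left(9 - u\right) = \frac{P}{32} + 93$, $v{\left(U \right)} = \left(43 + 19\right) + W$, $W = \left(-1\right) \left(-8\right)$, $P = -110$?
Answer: $- \frac{480}{143} \approx -3.3566$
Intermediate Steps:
$W = 8$
$v{\left(U \right)} = 70$ ($v{\left(U \right)} = \left(43 + 19\right) + 8 = 62 + 8 = 70$)
$u = - \frac{1001}{48}$ ($u = 9 - \frac{- \frac{110}{32} + 93}{3} = 9 - \frac{\left(-110\right) \frac{1}{32} + 93}{3} = 9 - \frac{- \frac{55}{16} + 93}{3} = 9 - \frac{1433}{48} = - \frac{1001}{48} \approx -20.854$)
$\frac{v{\left(88 \right)}}{u} = \frac{70}{- \frac{1001}{48}} = 70 \left(- \frac{48}{1001}\right) = - \frac{480}{143}$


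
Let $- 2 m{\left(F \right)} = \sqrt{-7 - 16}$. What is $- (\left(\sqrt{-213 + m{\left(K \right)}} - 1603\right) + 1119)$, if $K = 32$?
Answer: $484 - \frac{\sqrt{-852 - 2 i \sqrt{23}}}{2} \approx 483.92 + 14.595 i$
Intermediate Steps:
$m{\left(F \right)} = - \frac{i \sqrt{23}}{2}$ ($m{\left(F \right)} = - \frac{\sqrt{-7 - 16}}{2} = - \frac{\sqrt{-23}}{2} = - \frac{i \sqrt{23}}{2}$)
$- (\left(\sqrt{-213 + m{\left(K \right)}} - 1603\right) + 1119) = - (\left(\sqrt{-213 - \frac{i \sqrt{23}}{2}} - 1603\right) + 1119) = - (\left(-1603 + \sqrt{-213 - \frac{i \sqrt{23}}{2}}\right) + 1119) = - (-484 + \sqrt{-213 - \frac{i \sqrt{23}}{2}}) = 484 - \sqrt{-213 - \frac{i \sqrt{23}}{2}}$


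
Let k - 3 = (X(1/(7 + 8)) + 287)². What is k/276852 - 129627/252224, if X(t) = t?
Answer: -849467586559/3927865435200 ≈ -0.21627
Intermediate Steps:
k = 18542311/225 (k = 3 + (1/(7 + 8) + 287)² = 3 + (1/15 + 287)² = 3 + (4306/15)² = 3 + 18541636/225 = 18542311/225 ≈ 82410.)
k/276852 - 129627/252224 = (18542311/225)/276852 - 129627/252224 = (18542311/225)*(1/276852) - 129627*1/252224 = 18542311/62291700 - 129627/252224 = -849467586559/3927865435200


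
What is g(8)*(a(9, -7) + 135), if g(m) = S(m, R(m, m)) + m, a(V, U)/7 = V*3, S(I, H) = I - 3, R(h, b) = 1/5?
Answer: 4212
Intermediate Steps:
R(h, b) = ⅕
S(I, H) = -3 + I
a(V, U) = 21*V (a(V, U) = 7*(V*3) = 7*(3*V) = 21*V)
g(m) = -3 + 2*m (g(m) = (-3 + m) + m = -3 + 2*m)
g(8)*(a(9, -7) + 135) = (-3 + 2*8)*(21*9 + 135) = (-3 + 16)*(189 + 135) = 13*324 = 4212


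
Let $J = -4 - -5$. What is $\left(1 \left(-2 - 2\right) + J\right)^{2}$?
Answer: $9$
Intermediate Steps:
$J = 1$ ($J = -4 + 5 = 1$)
$\left(1 \left(-2 - 2\right) + J\right)^{2} = \left(1 \left(-2 - 2\right) + 1\right)^{2} = \left(1 \left(-4\right) + 1\right)^{2} = \left(-4 + 1\right)^{2} = \left(-3\right)^{2} = 9$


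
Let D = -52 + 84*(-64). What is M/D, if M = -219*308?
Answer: 16863/1357 ≈ 12.427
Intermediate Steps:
M = -67452
D = -5428 (D = -52 - 5376 = -5428)
M/D = -67452/(-5428) = -67452*(-1/5428) = 16863/1357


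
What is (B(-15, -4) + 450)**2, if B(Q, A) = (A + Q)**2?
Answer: 657721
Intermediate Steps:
(B(-15, -4) + 450)**2 = ((-4 - 15)**2 + 450)**2 = ((-19)**2 + 450)**2 = (361 + 450)**2 = 811**2 = 657721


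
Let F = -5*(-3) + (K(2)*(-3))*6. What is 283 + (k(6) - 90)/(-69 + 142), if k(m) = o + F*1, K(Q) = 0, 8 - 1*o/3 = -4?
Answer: 20620/73 ≈ 282.47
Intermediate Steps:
o = 36 (o = 24 - 3*(-4) = 24 + 12 = 36)
F = 15 (F = -5*(-3) + (0*(-3))*6 = 15 + 0*6 = 15 + 0 = 15)
k(m) = 51 (k(m) = 36 + 15*1 = 36 + 15 = 51)
283 + (k(6) - 90)/(-69 + 142) = 283 + (51 - 90)/(-69 + 142) = 283 - 39/73 = 20620/73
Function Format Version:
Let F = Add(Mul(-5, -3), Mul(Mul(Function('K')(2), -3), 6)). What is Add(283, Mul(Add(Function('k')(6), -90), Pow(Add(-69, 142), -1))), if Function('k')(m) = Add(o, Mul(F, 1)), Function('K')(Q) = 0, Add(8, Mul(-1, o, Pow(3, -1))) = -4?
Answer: Rational(20620, 73) ≈ 282.47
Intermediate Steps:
o = 36 (o = Add(24, Mul(-3, -4)) = Add(24, 12) = 36)
F = 15 (F = Add(Mul(-5, -3), Mul(Mul(0, -3), 6)) = Add(15, Mul(0, 6)) = Add(15, 0) = 15)
Function('k')(m) = 51 (Function('k')(m) = Add(36, Mul(15, 1)) = Add(36, 15) = 51)
Add(283, Mul(Add(Function('k')(6), -90), Pow(Add(-69, 142), -1))) = Add(283, Mul(Add(51, -90), Pow(Add(-69, 142), -1))) = Add(283, Mul(-39, Pow(73, -1))) = Add(283, Mul(-39, Rational(1, 73))) = Add(283, Rational(-39, 73)) = Rational(20620, 73)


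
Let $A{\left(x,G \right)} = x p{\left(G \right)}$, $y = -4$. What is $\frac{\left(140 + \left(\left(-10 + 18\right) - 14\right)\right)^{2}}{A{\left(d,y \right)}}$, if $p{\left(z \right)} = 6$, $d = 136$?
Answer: $\frac{4489}{204} \approx 22.005$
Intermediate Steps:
$A{\left(x,G \right)} = 6 x$ ($A{\left(x,G \right)} = x 6 = 6 x$)
$\frac{\left(140 + \left(\left(-10 + 18\right) - 14\right)\right)^{2}}{A{\left(d,y \right)}} = \frac{\left(140 + \left(\left(-10 + 18\right) - 14\right)\right)^{2}}{6 \cdot 136} = \frac{\left(140 + \left(8 - 14\right)\right)^{2}}{816} = \left(140 - 6\right)^{2} \cdot \frac{1}{816} = 134^{2} \cdot \frac{1}{816} = 17956 \cdot \frac{1}{816} = \frac{4489}{204}$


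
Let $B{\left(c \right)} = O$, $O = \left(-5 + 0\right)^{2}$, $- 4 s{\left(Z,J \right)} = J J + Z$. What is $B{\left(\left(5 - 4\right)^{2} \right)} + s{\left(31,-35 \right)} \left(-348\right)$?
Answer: $109297$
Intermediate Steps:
$s{\left(Z,J \right)} = - \frac{Z}{4} - \frac{J^{2}}{4}$ ($s{\left(Z,J \right)} = - \frac{J J + Z}{4} = - \frac{J^{2} + Z}{4} = - \frac{Z + J^{2}}{4} = - \frac{Z}{4} - \frac{J^{2}}{4}$)
$O = 25$ ($O = \left(-5\right)^{2} = 25$)
$B{\left(c \right)} = 25$
$B{\left(\left(5 - 4\right)^{2} \right)} + s{\left(31,-35 \right)} \left(-348\right) = 25 + \left(\left(- \frac{1}{4}\right) 31 - \frac{\left(-35\right)^{2}}{4}\right) \left(-348\right) = 25 + \left(- \frac{31}{4} - \frac{1225}{4}\right) \left(-348\right) = 25 - -109272 = 25 + 109272 = 109297$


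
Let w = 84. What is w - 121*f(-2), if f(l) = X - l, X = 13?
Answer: -1731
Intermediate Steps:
f(l) = 13 - l
w - 121*f(-2) = 84 - 121*(13 - 1*(-2)) = 84 - 121*(13 + 2) = 84 - 121*15 = 84 - 1815 = -1731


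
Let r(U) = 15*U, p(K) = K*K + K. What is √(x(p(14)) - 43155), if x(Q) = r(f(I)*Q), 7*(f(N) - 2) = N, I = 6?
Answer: 3*I*√3795 ≈ 184.81*I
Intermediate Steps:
p(K) = K + K² (p(K) = K² + K = K + K²)
f(N) = 2 + N/7
x(Q) = 300*Q/7 (x(Q) = 15*((2 + (⅐)*6)*Q) = 15*((2 + 6/7)*Q) = 15*(20*Q/7) = 300*Q/7)
√(x(p(14)) - 43155) = √(300*(14*(1 + 14))/7 - 43155) = √(300*(14*15)/7 - 43155) = √((300/7)*210 - 43155) = √(9000 - 43155) = √(-34155) = 3*I*√3795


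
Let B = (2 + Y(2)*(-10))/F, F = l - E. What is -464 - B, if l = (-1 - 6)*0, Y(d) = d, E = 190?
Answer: -44089/95 ≈ -464.09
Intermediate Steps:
l = 0 (l = -7*0 = 0)
F = -190 (F = 0 - 1*190 = 0 - 190 = -190)
B = 9/95 (B = (2 + 2*(-10))/(-190) = (2 - 20)*(-1/190) = -18*(-1/190) = 9/95 ≈ 0.094737)
-464 - B = -464 - 1*9/95 = -464 - 9/95 = -44089/95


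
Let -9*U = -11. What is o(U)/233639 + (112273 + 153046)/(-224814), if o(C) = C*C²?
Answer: -15063194656885/12763652309478 ≈ -1.1802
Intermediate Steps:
U = 11/9 (U = -⅑*(-11) = 11/9 ≈ 1.2222)
o(C) = C³
o(U)/233639 + (112273 + 153046)/(-224814) = (11/9)³/233639 + (112273 + 153046)/(-224814) = (1331/729)*(1/233639) + 265319*(-1/224814) = 1331/170322831 - 265319/224814 = -15063194656885/12763652309478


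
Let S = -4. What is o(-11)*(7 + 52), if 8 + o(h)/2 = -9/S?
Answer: -1357/2 ≈ -678.50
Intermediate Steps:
o(h) = -23/2 (o(h) = -16 + 2*(-9/(-4)) = -16 + 2*(-9*(-¼)) = -16 + 2*(9/4) = -16 + 9/2 = -23/2)
o(-11)*(7 + 52) = -23*(7 + 52)/2 = -23/2*59 = -1357/2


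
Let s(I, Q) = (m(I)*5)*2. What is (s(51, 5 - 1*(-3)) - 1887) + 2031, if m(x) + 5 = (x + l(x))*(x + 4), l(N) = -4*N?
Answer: -84056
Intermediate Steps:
m(x) = -5 - 3*x*(4 + x) (m(x) = -5 + (x - 4*x)*(x + 4) = -5 + (-3*x)*(4 + x) = -5 - 3*x*(4 + x))
s(I, Q) = -50 - 120*I - 30*I² (s(I, Q) = ((-5 - 12*I - 3*I²)*5)*2 = (-25 - 60*I - 15*I²)*2 = -50 - 120*I - 30*I²)
(s(51, 5 - 1*(-3)) - 1887) + 2031 = ((-50 - 120*51 - 30*51²) - 1887) + 2031 = ((-50 - 6120 - 30*2601) - 1887) + 2031 = ((-50 - 6120 - 78030) - 1887) + 2031 = (-84200 - 1887) + 2031 = -86087 + 2031 = -84056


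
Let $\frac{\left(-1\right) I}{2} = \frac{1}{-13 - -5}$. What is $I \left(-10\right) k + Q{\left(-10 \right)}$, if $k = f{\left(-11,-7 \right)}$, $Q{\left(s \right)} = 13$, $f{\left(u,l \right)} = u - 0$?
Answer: $\frac{81}{2} \approx 40.5$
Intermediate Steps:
$f{\left(u,l \right)} = u$ ($f{\left(u,l \right)} = u + 0 = u$)
$k = -11$
$I = \frac{1}{4}$ ($I = - \frac{2}{-13 - -5} = - \frac{2}{-13 + \left(-2 + 7\right)} = - \frac{2}{-13 + 5} = - \frac{2}{-8} = \left(-2\right) \left(- \frac{1}{8}\right) = \frac{1}{4} \approx 0.25$)
$I \left(-10\right) k + Q{\left(-10 \right)} = \frac{1}{4} \left(-10\right) \left(-11\right) + 13 = \left(- \frac{5}{2}\right) \left(-11\right) + 13 = \frac{55}{2} + 13 = \frac{81}{2}$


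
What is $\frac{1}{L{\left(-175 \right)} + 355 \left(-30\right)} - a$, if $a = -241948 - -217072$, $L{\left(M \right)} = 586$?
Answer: $\frac{250352063}{10064} \approx 24876.0$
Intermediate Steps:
$a = -24876$ ($a = -241948 + 217072 = -24876$)
$\frac{1}{L{\left(-175 \right)} + 355 \left(-30\right)} - a = \frac{1}{586 + 355 \left(-30\right)} - -24876 = \frac{1}{586 - 10650} + 24876 = \frac{1}{-10064} + 24876 = - \frac{1}{10064} + 24876 = \frac{250352063}{10064}$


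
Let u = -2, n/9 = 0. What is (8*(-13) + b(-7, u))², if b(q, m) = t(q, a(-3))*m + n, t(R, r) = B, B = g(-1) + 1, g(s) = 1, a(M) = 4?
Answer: 11664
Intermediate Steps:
n = 0 (n = 9*0 = 0)
B = 2 (B = 1 + 1 = 2)
t(R, r) = 2
b(q, m) = 2*m (b(q, m) = 2*m + 0 = 2*m)
(8*(-13) + b(-7, u))² = (8*(-13) + 2*(-2))² = (-104 - 4)² = (-108)² = 11664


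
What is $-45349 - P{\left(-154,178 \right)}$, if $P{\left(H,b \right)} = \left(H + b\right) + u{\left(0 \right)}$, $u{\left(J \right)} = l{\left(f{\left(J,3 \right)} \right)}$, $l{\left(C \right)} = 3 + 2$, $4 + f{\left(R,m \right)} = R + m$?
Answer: $-45378$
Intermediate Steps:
$f{\left(R,m \right)} = -4 + R + m$ ($f{\left(R,m \right)} = -4 + \left(R + m\right) = -4 + R + m$)
$l{\left(C \right)} = 5$
$u{\left(J \right)} = 5$
$P{\left(H,b \right)} = 5 + H + b$ ($P{\left(H,b \right)} = \left(H + b\right) + 5 = 5 + H + b$)
$-45349 - P{\left(-154,178 \right)} = -45349 - \left(5 - 154 + 178\right) = -45349 - 29 = -45378$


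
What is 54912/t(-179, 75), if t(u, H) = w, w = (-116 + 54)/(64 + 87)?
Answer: -4145856/31 ≈ -1.3374e+5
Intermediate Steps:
w = -62/151 ≈ -0.41060
t(u, H) = -62/151
54912/t(-179, 75) = 54912/(-62/151) = 54912*(-151/62) = -4145856/31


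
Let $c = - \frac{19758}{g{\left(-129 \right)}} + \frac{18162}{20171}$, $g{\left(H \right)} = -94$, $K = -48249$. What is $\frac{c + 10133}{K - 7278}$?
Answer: $- \frac{9806581844}{52641650499} \approx -0.18629$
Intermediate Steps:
$c = \frac{200122923}{948037}$ ($c = - \frac{19758}{-94} + \frac{18162}{20171} = \left(-19758\right) \left(- \frac{1}{94}\right) + 18162 \cdot \frac{1}{20171} = \frac{9879}{47} + \frac{18162}{20171} = \frac{200122923}{948037} \approx 211.09$)
$\frac{c + 10133}{K - 7278} = \frac{\frac{200122923}{948037} + 10133}{-48249 - 7278} = \frac{9806581844}{948037 \left(-55527\right)} = \frac{9806581844}{948037} \left(- \frac{1}{55527}\right) = - \frac{9806581844}{52641650499}$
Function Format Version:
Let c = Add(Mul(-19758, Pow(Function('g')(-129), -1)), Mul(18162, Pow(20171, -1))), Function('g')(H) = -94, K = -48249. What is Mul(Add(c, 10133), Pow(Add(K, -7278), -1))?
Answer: Rational(-9806581844, 52641650499) ≈ -0.18629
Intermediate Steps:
c = Rational(200122923, 948037) (c = Add(Mul(-19758, Pow(-94, -1)), Mul(18162, Pow(20171, -1))) = Add(Mul(-19758, Rational(-1, 94)), Mul(18162, Rational(1, 20171))) = Add(Rational(9879, 47), Rational(18162, 20171)) = Rational(200122923, 948037) ≈ 211.09)
Mul(Add(c, 10133), Pow(Add(K, -7278), -1)) = Mul(Add(Rational(200122923, 948037), 10133), Pow(Add(-48249, -7278), -1)) = Mul(Rational(9806581844, 948037), Pow(-55527, -1)) = Mul(Rational(9806581844, 948037), Rational(-1, 55527)) = Rational(-9806581844, 52641650499)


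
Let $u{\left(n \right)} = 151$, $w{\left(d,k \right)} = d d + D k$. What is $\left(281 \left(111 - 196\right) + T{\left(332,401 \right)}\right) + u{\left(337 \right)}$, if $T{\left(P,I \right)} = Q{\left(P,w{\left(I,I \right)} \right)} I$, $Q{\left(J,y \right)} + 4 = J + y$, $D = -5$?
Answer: $63784990$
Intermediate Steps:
$w{\left(d,k \right)} = d^{2} - 5 k$ ($w{\left(d,k \right)} = d d - 5 k = d^{2} - 5 k$)
$Q{\left(J,y \right)} = -4 + J + y$ ($Q{\left(J,y \right)} = -4 + \left(J + y\right) = -4 + J + y$)
$T{\left(P,I \right)} = I \left(-4 + P + I^{2} - 5 I\right)$ ($T{\left(P,I \right)} = \left(-4 + P + \left(I^{2} - 5 I\right)\right) I = \left(-4 + P + I^{2} - 5 I\right) I = I \left(-4 + P + I^{2} - 5 I\right)$)
$\left(281 \left(111 - 196\right) + T{\left(332,401 \right)}\right) + u{\left(337 \right)} = \left(281 \left(111 - 196\right) + 401 \left(-4 + 332 + 401^{2} - 2005\right)\right) + 151 = \left(281 \left(-85\right) + 401 \left(-4 + 332 + 160801 - 2005\right)\right) + 151 = \left(-23885 + 401 \cdot 159124\right) + 151 = \left(-23885 + 63808724\right) + 151 = 63784839 + 151 = 63784990$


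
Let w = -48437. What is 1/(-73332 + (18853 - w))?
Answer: -1/6042 ≈ -0.00016551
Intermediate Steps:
1/(-73332 + (18853 - w)) = 1/(-73332 + (18853 - 1*(-48437))) = 1/(-73332 + (18853 + 48437)) = 1/(-73332 + 67290) = 1/(-6042) = -1/6042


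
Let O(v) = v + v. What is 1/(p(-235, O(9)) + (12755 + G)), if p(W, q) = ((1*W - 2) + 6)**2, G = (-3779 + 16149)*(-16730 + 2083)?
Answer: -1/181117274 ≈ -5.5213e-9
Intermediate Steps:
O(v) = 2*v
G = -181183390 (G = 12370*(-14647) = -181183390)
p(W, q) = (4 + W)**2 (p(W, q) = ((W - 2) + 6)**2 = ((-2 + W) + 6)**2 = (4 + W)**2)
1/(p(-235, O(9)) + (12755 + G)) = 1/((4 - 235)**2 + (12755 - 181183390)) = 1/((-231)**2 - 181170635) = 1/(53361 - 181170635) = 1/(-181117274) = -1/181117274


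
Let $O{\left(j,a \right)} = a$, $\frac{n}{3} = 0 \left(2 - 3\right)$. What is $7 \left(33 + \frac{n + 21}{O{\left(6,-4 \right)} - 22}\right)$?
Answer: $\frac{5859}{26} \approx 225.35$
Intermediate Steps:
$n = 0$ ($n = 3 \cdot 0 \left(2 - 3\right) = 3 \cdot 0 \left(-1\right) = 3 \cdot 0 = 0$)
$7 \left(33 + \frac{n + 21}{O{\left(6,-4 \right)} - 22}\right) = 7 \left(33 + \frac{0 + 21}{-4 - 22}\right) = 7 \left(33 + \frac{21}{-26}\right) = 7 \left(33 + 21 \left(- \frac{1}{26}\right)\right) = 7 \left(33 - \frac{21}{26}\right) = 7 \cdot \frac{837}{26} = \frac{5859}{26}$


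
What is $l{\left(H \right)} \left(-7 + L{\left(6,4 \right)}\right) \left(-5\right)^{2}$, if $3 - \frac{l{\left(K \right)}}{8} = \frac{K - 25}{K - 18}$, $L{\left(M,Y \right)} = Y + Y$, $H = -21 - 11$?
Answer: $372$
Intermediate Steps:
$H = -32$ ($H = -21 - 11 = -32$)
$L{\left(M,Y \right)} = 2 Y$
$l{\left(K \right)} = 24 - \frac{8 \left(-25 + K\right)}{-18 + K}$ ($l{\left(K \right)} = 24 - 8 \frac{K - 25}{K - 18} = 24 - 8 \frac{-25 + K}{-18 + K} = 24 - \frac{8 \left(-25 + K\right)}{-18 + K}$)
$l{\left(H \right)} \left(-7 + L{\left(6,4 \right)}\right) \left(-5\right)^{2} = \frac{8 \left(-29 + 2 \left(-32\right)\right)}{-18 - 32} \left(-7 + 2 \cdot 4\right) \left(-5\right)^{2} = \frac{8 \left(-29 - 64\right)}{-50} \left(-7 + 8\right) 25 = 8 \left(- \frac{1}{50}\right) \left(-93\right) 1 \cdot 25 = \frac{372}{25} \cdot 25 = 372$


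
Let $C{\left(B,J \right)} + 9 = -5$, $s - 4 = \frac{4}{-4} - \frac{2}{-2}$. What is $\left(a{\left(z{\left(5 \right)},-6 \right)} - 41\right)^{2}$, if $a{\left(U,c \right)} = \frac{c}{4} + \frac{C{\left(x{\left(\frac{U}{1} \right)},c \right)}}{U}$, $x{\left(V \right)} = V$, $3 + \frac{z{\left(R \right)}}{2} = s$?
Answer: $\frac{9801}{4} \approx 2450.3$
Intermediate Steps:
$s = 4$ ($s = 4 + \left(\frac{4}{-4} - \frac{2}{-2}\right) = 4 + \left(4 \left(- \frac{1}{4}\right) - -1\right) = 4 + \left(-1 + 1\right) = 4 + 0 = 4$)
$z{\left(R \right)} = 2$ ($z{\left(R \right)} = -6 + 2 \cdot 4 = -6 + 8 = 2$)
$C{\left(B,J \right)} = -14$ ($C{\left(B,J \right)} = -9 - 5 = -14$)
$a{\left(U,c \right)} = - \frac{14}{U} + \frac{c}{4}$ ($a{\left(U,c \right)} = \frac{c}{4} - \frac{14}{U} = - \frac{14}{U} + \frac{c}{4}$)
$\left(a{\left(z{\left(5 \right)},-6 \right)} - 41\right)^{2} = \left(\left(- \frac{14}{2} + \frac{1}{4} \left(-6\right)\right) - 41\right)^{2} = \left(\left(\left(-14\right) \frac{1}{2} - \frac{3}{2}\right) - 41\right)^{2} = \left(\left(-7 - \frac{3}{2}\right) - 41\right)^{2} = \left(- \frac{17}{2} - 41\right)^{2} = \left(- \frac{99}{2}\right)^{2} = \frac{9801}{4}$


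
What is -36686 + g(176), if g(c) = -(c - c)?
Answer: -36686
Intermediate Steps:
g(c) = 0 (g(c) = -1*0 = 0)
-36686 + g(176) = -36686 + 0 = -36686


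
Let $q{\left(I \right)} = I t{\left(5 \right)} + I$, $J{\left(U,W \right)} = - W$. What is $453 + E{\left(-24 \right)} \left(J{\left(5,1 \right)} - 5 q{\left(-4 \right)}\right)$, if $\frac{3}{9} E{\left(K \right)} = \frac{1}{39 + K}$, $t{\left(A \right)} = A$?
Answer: $\frac{2384}{5} \approx 476.8$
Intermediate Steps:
$E{\left(K \right)} = \frac{3}{39 + K}$
$q{\left(I \right)} = 6 I$ ($q{\left(I \right)} = I 5 + I = 5 I + I = 6 I$)
$453 + E{\left(-24 \right)} \left(J{\left(5,1 \right)} - 5 q{\left(-4 \right)}\right) = 453 + \frac{3}{39 - 24} \left(\left(-1\right) 1 - 5 \cdot 6 \left(-4\right)\right) = 453 + \frac{3}{15} \left(-1 - -120\right) = 453 + 3 \cdot \frac{1}{15} \left(-1 + 120\right) = 453 + \frac{1}{5} \cdot 119 = 453 + \frac{119}{5} = \frac{2384}{5}$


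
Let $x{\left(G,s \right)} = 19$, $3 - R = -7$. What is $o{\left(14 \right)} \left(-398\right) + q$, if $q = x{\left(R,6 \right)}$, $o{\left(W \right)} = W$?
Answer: $-5553$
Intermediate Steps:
$R = 10$ ($R = 3 - -7 = 3 + 7 = 10$)
$q = 19$
$o{\left(14 \right)} \left(-398\right) + q = 14 \left(-398\right) + 19 = -5572 + 19 = -5553$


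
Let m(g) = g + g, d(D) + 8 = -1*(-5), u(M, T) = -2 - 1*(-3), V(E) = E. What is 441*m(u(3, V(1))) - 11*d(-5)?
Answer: 915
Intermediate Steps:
u(M, T) = 1 (u(M, T) = -2 + 3 = 1)
d(D) = -3 (d(D) = -8 - 1*(-5) = -8 + 5 = -3)
m(g) = 2*g
441*m(u(3, V(1))) - 11*d(-5) = 441*(2*1) - 11*(-3) = 441*2 + 33 = 882 + 33 = 915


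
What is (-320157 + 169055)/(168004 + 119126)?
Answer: -75551/143565 ≈ -0.52625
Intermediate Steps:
(-320157 + 169055)/(168004 + 119126) = -151102/287130 = -151102*1/287130 = -75551/143565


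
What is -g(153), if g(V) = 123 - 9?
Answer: -114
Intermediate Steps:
g(V) = 114
-g(153) = -1*114 = -114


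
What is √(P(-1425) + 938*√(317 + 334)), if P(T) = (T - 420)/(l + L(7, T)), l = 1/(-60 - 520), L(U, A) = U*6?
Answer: √(-26066565900 + 556572506378*√651)/24359 ≈ 154.56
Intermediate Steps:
L(U, A) = 6*U
l = -1/580 (l = 1/(-580) = -1/580 ≈ -0.0017241)
P(T) = -243600/24359 + 580*T/24359 (P(T) = (T - 420)/(-1/580 + 6*7) = (-420 + T)/(-1/580 + 42) = (-420 + T)/(24359/580) = (-420 + T)*(580/24359) = -243600/24359 + 580*T/24359)
√(P(-1425) + 938*√(317 + 334)) = √((-243600/24359 + (580/24359)*(-1425)) + 938*√(317 + 334)) = √((-243600/24359 - 826500/24359) + 938*√651) = √(-1070100/24359 + 938*√651)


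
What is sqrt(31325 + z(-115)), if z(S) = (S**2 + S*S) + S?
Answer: 62*sqrt(15) ≈ 240.13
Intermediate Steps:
z(S) = S + 2*S**2 (z(S) = (S**2 + S**2) + S = 2*S**2 + S = S + 2*S**2)
sqrt(31325 + z(-115)) = sqrt(31325 - 115*(1 + 2*(-115))) = sqrt(31325 - 115*(1 - 230)) = sqrt(31325 - 115*(-229)) = sqrt(31325 + 26335) = sqrt(57660) = 62*sqrt(15)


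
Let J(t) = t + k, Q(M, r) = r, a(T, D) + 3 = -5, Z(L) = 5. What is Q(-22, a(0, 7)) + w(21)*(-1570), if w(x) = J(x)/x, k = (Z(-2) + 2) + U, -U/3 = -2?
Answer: -53548/21 ≈ -2549.9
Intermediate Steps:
U = 6 (U = -3*(-2) = 6)
a(T, D) = -8 (a(T, D) = -3 - 5 = -8)
k = 13 (k = (5 + 2) + 6 = 7 + 6 = 13)
J(t) = 13 + t (J(t) = t + 13 = 13 + t)
w(x) = (13 + x)/x
Q(-22, a(0, 7)) + w(21)*(-1570) = -8 + ((13 + 21)/21)*(-1570) = -8 + ((1/21)*34)*(-1570) = -8 + (34/21)*(-1570) = -8 - 53380/21 = -53548/21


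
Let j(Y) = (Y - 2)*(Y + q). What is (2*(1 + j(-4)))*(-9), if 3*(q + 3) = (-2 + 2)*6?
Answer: -774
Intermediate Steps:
q = -3 (q = -3 + ((-2 + 2)*6)/3 = -3 + (0*6)/3 = -3 + (1/3)*0 = -3 + 0 = -3)
j(Y) = (-3 + Y)*(-2 + Y) (j(Y) = (Y - 2)*(Y - 3) = (-2 + Y)*(-3 + Y) = (-3 + Y)*(-2 + Y))
(2*(1 + j(-4)))*(-9) = (2*(1 + (6 + (-4)**2 - 5*(-4))))*(-9) = (2*(1 + (6 + 16 + 20)))*(-9) = (2*(1 + 42))*(-9) = (2*43)*(-9) = 86*(-9) = -774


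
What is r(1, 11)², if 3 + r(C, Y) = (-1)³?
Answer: 16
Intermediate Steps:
r(C, Y) = -4 (r(C, Y) = -3 + (-1)³ = -3 - 1 = -4)
r(1, 11)² = (-4)² = 16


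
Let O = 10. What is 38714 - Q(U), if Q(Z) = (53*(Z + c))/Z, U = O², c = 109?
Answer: 3860323/100 ≈ 38603.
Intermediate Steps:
U = 100 (U = 10² = 100)
Q(Z) = (5777 + 53*Z)/Z (Q(Z) = (53*(Z + 109))/Z = (53*(109 + Z))/Z = (5777 + 53*Z)/Z)
38714 - Q(U) = 38714 - (53 + 5777/100) = 38714 - 1*11077/100 = 38714 - 11077/100 = 3860323/100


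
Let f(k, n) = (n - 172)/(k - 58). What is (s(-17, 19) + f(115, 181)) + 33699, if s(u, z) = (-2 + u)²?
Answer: 647143/19 ≈ 34060.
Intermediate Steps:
f(k, n) = (-172 + n)/(-58 + k)
(s(-17, 19) + f(115, 181)) + 33699 = ((-2 - 17)² + (-172 + 181)/(-58 + 115)) + 33699 = ((-19)² + 9/57) + 33699 = (361 + (1/57)*9) + 33699 = (361 + 3/19) + 33699 = 6862/19 + 33699 = 647143/19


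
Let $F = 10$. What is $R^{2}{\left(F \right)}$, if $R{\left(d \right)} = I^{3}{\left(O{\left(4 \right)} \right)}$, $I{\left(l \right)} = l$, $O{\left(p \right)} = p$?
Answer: $4096$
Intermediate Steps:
$R{\left(d \right)} = 64$ ($R{\left(d \right)} = 4^{3} = 64$)
$R^{2}{\left(F \right)} = 64^{2} = 4096$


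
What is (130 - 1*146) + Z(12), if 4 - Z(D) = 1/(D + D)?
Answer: -289/24 ≈ -12.042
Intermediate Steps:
Z(D) = 4 - 1/(2*D) (Z(D) = 4 - 1/(D + D) = 4 - 1/(2*D))
(130 - 1*146) + Z(12) = (130 - 1*146) + (4 - ½/12) = (130 - 146) + (4 - ½*1/12) = -16 + (4 - 1/24) = -16 + 95/24 = -289/24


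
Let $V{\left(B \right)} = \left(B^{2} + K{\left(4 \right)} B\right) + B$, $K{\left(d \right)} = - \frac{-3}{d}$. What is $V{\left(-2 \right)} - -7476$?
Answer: $\frac{14953}{2} \approx 7476.5$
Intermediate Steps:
$K{\left(d \right)} = \frac{3}{d}$
$V{\left(B \right)} = B^{2} + \frac{7 B}{4}$ ($V{\left(B \right)} = \left(B^{2} + \frac{3}{4} B\right) + B = \left(B^{2} + 3 \cdot \frac{1}{4} B\right) + B = \left(B^{2} + \frac{3 B}{4}\right) + B = B^{2} + \frac{7 B}{4}$)
$V{\left(-2 \right)} - -7476 = \frac{1}{4} \left(-2\right) \left(7 + 4 \left(-2\right)\right) - -7476 = \frac{1}{4} \left(-2\right) \left(7 - 8\right) + 7476 = \frac{1}{4} \left(-2\right) \left(-1\right) + 7476 = \frac{1}{2} + 7476 = \frac{14953}{2}$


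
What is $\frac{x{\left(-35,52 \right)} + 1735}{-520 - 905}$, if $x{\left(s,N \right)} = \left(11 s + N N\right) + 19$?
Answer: $- \frac{4073}{1425} \approx -2.8582$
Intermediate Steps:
$x{\left(s,N \right)} = 19 + N^{2} + 11 s$ ($x{\left(s,N \right)} = \left(11 s + N^{2}\right) + 19 = \left(N^{2} + 11 s\right) + 19 = 19 + N^{2} + 11 s$)
$\frac{x{\left(-35,52 \right)} + 1735}{-520 - 905} = \frac{\left(19 + 52^{2} + 11 \left(-35\right)\right) + 1735}{-520 - 905} = \frac{\left(19 + 2704 - 385\right) + 1735}{-1425} = \left(2338 + 1735\right) \left(- \frac{1}{1425}\right) = 4073 \left(- \frac{1}{1425}\right) = - \frac{4073}{1425}$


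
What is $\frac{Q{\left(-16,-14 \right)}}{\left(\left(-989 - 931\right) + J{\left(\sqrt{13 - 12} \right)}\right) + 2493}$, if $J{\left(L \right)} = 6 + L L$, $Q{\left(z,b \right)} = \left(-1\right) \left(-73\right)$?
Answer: $\frac{73}{580} \approx 0.12586$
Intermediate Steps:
$Q{\left(z,b \right)} = 73$
$J{\left(L \right)} = 6 + L^{2}$
$\frac{Q{\left(-16,-14 \right)}}{\left(\left(-989 - 931\right) + J{\left(\sqrt{13 - 12} \right)}\right) + 2493} = \frac{73}{\left(\left(-989 - 931\right) + \left(6 + \left(\sqrt{13 - 12}\right)^{2}\right)\right) + 2493} = \frac{73}{\left(\left(-989 - 931\right) + \left(6 + \left(\sqrt{1}\right)^{2}\right)\right) + 2493} = \frac{73}{\left(-1920 + \left(6 + 1^{2}\right)\right) + 2493} = \frac{73}{\left(-1920 + \left(6 + 1\right)\right) + 2493} = \frac{73}{\left(-1920 + 7\right) + 2493} = \frac{73}{-1913 + 2493} = \frac{73}{580}$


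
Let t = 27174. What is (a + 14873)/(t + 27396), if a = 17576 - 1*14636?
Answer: 17813/54570 ≈ 0.32642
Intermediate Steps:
a = 2940 (a = 17576 - 14636 = 2940)
(a + 14873)/(t + 27396) = (2940 + 14873)/(27174 + 27396) = 17813/54570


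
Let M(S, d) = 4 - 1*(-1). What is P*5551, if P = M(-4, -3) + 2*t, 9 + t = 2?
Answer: -49959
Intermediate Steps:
t = -7 (t = -9 + 2 = -7)
M(S, d) = 5 (M(S, d) = 4 + 1 = 5)
P = -9 (P = 5 + 2*(-7) = 5 - 14 = -9)
P*5551 = -9*5551 = -49959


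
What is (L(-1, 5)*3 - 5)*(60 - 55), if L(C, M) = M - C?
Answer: 65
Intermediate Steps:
L(C, M) = M - C
(L(-1, 5)*3 - 5)*(60 - 55) = ((5 - 1*(-1))*3 - 5)*(60 - 55) = ((5 + 1)*3 - 5)*5 = (6*3 - 5)*5 = (18 - 5)*5 = 13*5 = 65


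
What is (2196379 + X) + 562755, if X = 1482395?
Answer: 4241529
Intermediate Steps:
(2196379 + X) + 562755 = (2196379 + 1482395) + 562755 = 3678774 + 562755 = 4241529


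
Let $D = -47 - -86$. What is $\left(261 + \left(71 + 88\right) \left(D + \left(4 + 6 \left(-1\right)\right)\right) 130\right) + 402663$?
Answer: $1167714$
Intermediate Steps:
$D = 39$ ($D = -47 + 86 = 39$)
$\left(261 + \left(71 + 88\right) \left(D + \left(4 + 6 \left(-1\right)\right)\right) 130\right) + 402663 = \left(261 + \left(71 + 88\right) \left(39 + \left(4 + 6 \left(-1\right)\right)\right) 130\right) + 402663 = \left(261 + 159 \left(39 + \left(4 - 6\right)\right) 130\right) + 402663 = \left(261 + 159 \left(39 - 2\right) 130\right) + 402663 = \left(261 + 159 \cdot 37 \cdot 130\right) + 402663 = \left(261 + 5883 \cdot 130\right) + 402663 = \left(261 + 764790\right) + 402663 = 765051 + 402663 = 1167714$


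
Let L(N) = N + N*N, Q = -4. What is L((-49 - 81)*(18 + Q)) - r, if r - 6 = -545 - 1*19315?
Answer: 3330434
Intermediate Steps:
r = -19854 (r = 6 + (-545 - 1*19315) = 6 + (-545 - 19315) = 6 - 19860 = -19854)
L(N) = N + N**2
L((-49 - 81)*(18 + Q)) - r = ((-49 - 81)*(18 - 4))*(1 + (-49 - 81)*(18 - 4)) - 1*(-19854) = (-130*14)*(1 - 130*14) + 19854 = -1820*(1 - 1820) + 19854 = -1820*(-1819) + 19854 = 3310580 + 19854 = 3330434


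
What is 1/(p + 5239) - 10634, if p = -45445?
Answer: -427550605/40206 ≈ -10634.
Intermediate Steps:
1/(p + 5239) - 10634 = 1/(-45445 + 5239) - 10634 = 1/(-40206) - 10634 = -1/40206 - 10634 = -427550605/40206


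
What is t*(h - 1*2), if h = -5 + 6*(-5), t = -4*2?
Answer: 296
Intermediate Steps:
t = -8
h = -35 (h = -5 - 30 = -35)
t*(h - 1*2) = -8*(-35 - 1*2) = -8*(-35 - 2) = -8*(-37) = 296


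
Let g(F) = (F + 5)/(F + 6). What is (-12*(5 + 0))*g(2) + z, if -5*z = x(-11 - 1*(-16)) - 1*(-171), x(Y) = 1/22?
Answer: -4769/55 ≈ -86.709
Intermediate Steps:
g(F) = (5 + F)/(6 + F)
x(Y) = 1/22
z = -3763/110 (z = -(1/22 - 1*(-171))/5 = -(1/22 + 171)/5 = -1/5*3763/22 = -3763/110 ≈ -34.209)
(-12*(5 + 0))*g(2) + z = (-12*(5 + 0))*((5 + 2)/(6 + 2)) - 3763/110 = (-12*5)*(7/8) - 3763/110 = -15*7/2 - 3763/110 = -60*7/8 - 3763/110 = -105/2 - 3763/110 = -4769/55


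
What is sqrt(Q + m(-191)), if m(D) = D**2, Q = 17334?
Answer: sqrt(53815) ≈ 231.98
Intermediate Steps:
sqrt(Q + m(-191)) = sqrt(17334 + (-191)**2) = sqrt(17334 + 36481) = sqrt(53815)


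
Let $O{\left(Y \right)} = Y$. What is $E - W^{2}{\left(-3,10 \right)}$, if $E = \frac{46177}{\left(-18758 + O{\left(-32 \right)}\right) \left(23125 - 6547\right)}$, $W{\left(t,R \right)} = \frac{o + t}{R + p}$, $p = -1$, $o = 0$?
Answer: $- \frac{34657357}{311500620} \approx -0.11126$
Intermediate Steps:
$W{\left(t,R \right)} = \frac{t}{-1 + R}$ ($W{\left(t,R \right)} = \frac{0 + t}{R - 1} = \frac{t}{-1 + R}$)
$E = - \frac{46177}{311500620}$ ($E = \frac{46177}{\left(-18758 - 32\right) \left(23125 - 6547\right)} = \frac{46177}{\left(-18790\right) 16578} = \frac{46177}{-311500620} = 46177 \left(- \frac{1}{311500620}\right) = - \frac{46177}{311500620} \approx -0.00014824$)
$E - W^{2}{\left(-3,10 \right)} = - \frac{46177}{311500620} - \left(- \frac{3}{-1 + 10}\right)^{2} = - \frac{46177}{311500620} - \left(- \frac{3}{9}\right)^{2} = - \frac{46177}{311500620} - \left(\left(-3\right) \frac{1}{9}\right)^{2} = - \frac{46177}{311500620} - \left(- \frac{1}{3}\right)^{2} = - \frac{46177}{311500620} - \frac{1}{9} = - \frac{34657357}{311500620}$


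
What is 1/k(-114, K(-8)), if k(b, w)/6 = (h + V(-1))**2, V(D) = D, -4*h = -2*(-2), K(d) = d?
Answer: 1/24 ≈ 0.041667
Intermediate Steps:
h = -1 (h = -(-1)*(-2)/2 = -1/4*4 = -1)
k(b, w) = 24 (k(b, w) = 6*(-1 - 1)**2 = 6*(-2)**2 = 6*4 = 24)
1/k(-114, K(-8)) = 1/24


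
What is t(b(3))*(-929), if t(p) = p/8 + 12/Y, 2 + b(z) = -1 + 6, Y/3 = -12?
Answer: -929/24 ≈ -38.708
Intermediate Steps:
Y = -36 (Y = 3*(-12) = -36)
b(z) = 3 (b(z) = -2 + (-1 + 6) = -2 + 5 = 3)
t(p) = -⅓ + p/8 (t(p) = p/8 + 12/(-36) = p*(⅛) + 12*(-1/36) = p/8 - ⅓ = -⅓ + p/8)
t(b(3))*(-929) = (-⅓ + (⅛)*3)*(-929) = (-⅓ + 3/8)*(-929) = (1/24)*(-929) = -929/24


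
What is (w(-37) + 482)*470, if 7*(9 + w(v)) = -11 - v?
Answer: 1568390/7 ≈ 2.2406e+5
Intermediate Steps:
w(v) = -74/7 - v/7 (w(v) = -9 + (-11 - v)/7 = -9 + (-11/7 - v/7) = -74/7 - v/7)
(w(-37) + 482)*470 = ((-74/7 - 1/7*(-37)) + 482)*470 = ((-74/7 + 37/7) + 482)*470 = (-37/7 + 482)*470 = (3337/7)*470 = 1568390/7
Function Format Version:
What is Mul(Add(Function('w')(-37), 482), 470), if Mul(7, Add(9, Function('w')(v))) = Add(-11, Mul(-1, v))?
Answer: Rational(1568390, 7) ≈ 2.2406e+5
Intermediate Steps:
Function('w')(v) = Add(Rational(-74, 7), Mul(Rational(-1, 7), v)) (Function('w')(v) = Add(-9, Mul(Rational(1, 7), Add(-11, Mul(-1, v)))) = Add(-9, Add(Rational(-11, 7), Mul(Rational(-1, 7), v))) = Add(Rational(-74, 7), Mul(Rational(-1, 7), v)))
Mul(Add(Function('w')(-37), 482), 470) = Mul(Add(Add(Rational(-74, 7), Mul(Rational(-1, 7), -37)), 482), 470) = Mul(Add(Add(Rational(-74, 7), Rational(37, 7)), 482), 470) = Mul(Add(Rational(-37, 7), 482), 470) = Mul(Rational(3337, 7), 470) = Rational(1568390, 7)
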